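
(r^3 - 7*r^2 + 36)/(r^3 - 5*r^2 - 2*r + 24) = (r - 6)/(r - 4)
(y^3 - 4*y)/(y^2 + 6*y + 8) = y*(y - 2)/(y + 4)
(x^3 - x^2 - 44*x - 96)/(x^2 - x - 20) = (x^2 - 5*x - 24)/(x - 5)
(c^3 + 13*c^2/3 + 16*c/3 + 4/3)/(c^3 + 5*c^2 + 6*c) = (3*c^2 + 7*c + 2)/(3*c*(c + 3))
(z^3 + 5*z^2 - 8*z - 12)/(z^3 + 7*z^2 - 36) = (z + 1)/(z + 3)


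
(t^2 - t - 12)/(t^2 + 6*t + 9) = (t - 4)/(t + 3)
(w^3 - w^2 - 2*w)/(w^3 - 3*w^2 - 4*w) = (w - 2)/(w - 4)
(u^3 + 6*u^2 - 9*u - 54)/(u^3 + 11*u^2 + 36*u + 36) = (u - 3)/(u + 2)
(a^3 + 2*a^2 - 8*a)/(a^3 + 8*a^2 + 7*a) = (a^2 + 2*a - 8)/(a^2 + 8*a + 7)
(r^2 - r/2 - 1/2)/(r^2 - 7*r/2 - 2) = (r - 1)/(r - 4)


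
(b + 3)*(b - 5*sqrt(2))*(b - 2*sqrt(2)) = b^3 - 7*sqrt(2)*b^2 + 3*b^2 - 21*sqrt(2)*b + 20*b + 60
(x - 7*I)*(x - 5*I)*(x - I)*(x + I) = x^4 - 12*I*x^3 - 34*x^2 - 12*I*x - 35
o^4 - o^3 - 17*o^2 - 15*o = o*(o - 5)*(o + 1)*(o + 3)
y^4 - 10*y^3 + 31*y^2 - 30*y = y*(y - 5)*(y - 3)*(y - 2)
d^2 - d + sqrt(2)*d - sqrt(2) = (d - 1)*(d + sqrt(2))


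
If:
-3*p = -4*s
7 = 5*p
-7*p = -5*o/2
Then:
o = 98/25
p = 7/5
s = 21/20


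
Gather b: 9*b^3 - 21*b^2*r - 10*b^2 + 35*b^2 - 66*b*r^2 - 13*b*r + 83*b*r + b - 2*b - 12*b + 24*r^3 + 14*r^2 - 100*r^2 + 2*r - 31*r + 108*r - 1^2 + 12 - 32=9*b^3 + b^2*(25 - 21*r) + b*(-66*r^2 + 70*r - 13) + 24*r^3 - 86*r^2 + 79*r - 21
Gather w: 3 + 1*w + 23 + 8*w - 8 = 9*w + 18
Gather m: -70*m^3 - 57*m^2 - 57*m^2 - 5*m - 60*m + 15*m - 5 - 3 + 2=-70*m^3 - 114*m^2 - 50*m - 6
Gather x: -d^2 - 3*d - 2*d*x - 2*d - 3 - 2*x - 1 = -d^2 - 5*d + x*(-2*d - 2) - 4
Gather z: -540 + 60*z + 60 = 60*z - 480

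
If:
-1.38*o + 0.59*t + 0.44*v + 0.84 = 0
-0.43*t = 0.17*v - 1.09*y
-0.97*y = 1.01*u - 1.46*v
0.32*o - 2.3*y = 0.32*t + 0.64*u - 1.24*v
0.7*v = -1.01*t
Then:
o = 0.60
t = 0.18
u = -0.41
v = -0.26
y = 0.03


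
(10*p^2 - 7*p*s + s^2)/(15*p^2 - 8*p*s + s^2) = (2*p - s)/(3*p - s)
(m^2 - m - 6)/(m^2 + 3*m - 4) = (m^2 - m - 6)/(m^2 + 3*m - 4)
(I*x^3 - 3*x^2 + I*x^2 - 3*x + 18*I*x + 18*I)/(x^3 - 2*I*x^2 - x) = (I*x^3 + x^2*(-3 + I) + x*(-3 + 18*I) + 18*I)/(x^3 - 2*I*x^2 - x)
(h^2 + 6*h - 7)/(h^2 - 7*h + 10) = (h^2 + 6*h - 7)/(h^2 - 7*h + 10)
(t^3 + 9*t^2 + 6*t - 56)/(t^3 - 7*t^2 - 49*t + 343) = (t^2 + 2*t - 8)/(t^2 - 14*t + 49)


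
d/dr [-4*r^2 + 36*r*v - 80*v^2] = -8*r + 36*v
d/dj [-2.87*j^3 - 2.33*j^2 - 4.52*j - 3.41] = -8.61*j^2 - 4.66*j - 4.52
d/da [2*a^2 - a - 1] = 4*a - 1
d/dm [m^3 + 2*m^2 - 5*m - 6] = 3*m^2 + 4*m - 5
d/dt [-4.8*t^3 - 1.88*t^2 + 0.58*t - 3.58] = -14.4*t^2 - 3.76*t + 0.58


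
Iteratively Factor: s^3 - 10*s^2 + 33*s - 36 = (s - 4)*(s^2 - 6*s + 9) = (s - 4)*(s - 3)*(s - 3)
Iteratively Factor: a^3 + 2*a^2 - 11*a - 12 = (a + 4)*(a^2 - 2*a - 3) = (a - 3)*(a + 4)*(a + 1)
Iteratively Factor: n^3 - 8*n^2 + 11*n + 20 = (n - 4)*(n^2 - 4*n - 5) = (n - 5)*(n - 4)*(n + 1)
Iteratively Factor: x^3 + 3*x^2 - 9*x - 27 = (x + 3)*(x^2 - 9) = (x + 3)^2*(x - 3)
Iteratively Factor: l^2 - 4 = (l + 2)*(l - 2)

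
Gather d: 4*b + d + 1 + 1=4*b + d + 2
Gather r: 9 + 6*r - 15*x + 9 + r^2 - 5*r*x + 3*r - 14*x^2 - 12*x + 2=r^2 + r*(9 - 5*x) - 14*x^2 - 27*x + 20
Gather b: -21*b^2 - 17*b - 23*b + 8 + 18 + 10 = -21*b^2 - 40*b + 36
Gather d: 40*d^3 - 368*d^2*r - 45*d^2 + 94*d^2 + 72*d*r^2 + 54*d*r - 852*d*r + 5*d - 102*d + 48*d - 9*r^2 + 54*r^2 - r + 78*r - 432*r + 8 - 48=40*d^3 + d^2*(49 - 368*r) + d*(72*r^2 - 798*r - 49) + 45*r^2 - 355*r - 40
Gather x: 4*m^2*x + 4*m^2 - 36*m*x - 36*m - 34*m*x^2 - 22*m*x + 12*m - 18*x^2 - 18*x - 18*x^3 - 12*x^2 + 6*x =4*m^2 - 24*m - 18*x^3 + x^2*(-34*m - 30) + x*(4*m^2 - 58*m - 12)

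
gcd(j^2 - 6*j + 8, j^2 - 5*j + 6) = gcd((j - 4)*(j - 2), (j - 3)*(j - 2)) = j - 2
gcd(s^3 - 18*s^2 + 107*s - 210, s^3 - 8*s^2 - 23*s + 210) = s^2 - 13*s + 42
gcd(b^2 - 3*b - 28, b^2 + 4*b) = b + 4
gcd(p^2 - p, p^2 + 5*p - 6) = p - 1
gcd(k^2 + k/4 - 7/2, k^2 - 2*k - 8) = k + 2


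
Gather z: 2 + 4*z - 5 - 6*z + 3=-2*z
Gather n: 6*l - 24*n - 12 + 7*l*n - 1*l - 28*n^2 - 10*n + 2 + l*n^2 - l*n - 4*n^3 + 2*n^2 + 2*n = 5*l - 4*n^3 + n^2*(l - 26) + n*(6*l - 32) - 10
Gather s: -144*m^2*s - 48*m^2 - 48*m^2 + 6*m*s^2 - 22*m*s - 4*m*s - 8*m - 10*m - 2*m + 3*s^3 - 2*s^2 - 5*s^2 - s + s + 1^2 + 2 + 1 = -96*m^2 - 20*m + 3*s^3 + s^2*(6*m - 7) + s*(-144*m^2 - 26*m) + 4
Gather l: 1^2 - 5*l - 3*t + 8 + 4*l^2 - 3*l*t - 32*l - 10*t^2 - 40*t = 4*l^2 + l*(-3*t - 37) - 10*t^2 - 43*t + 9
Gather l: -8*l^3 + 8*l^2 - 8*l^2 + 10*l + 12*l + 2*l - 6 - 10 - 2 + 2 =-8*l^3 + 24*l - 16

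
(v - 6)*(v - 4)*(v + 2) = v^3 - 8*v^2 + 4*v + 48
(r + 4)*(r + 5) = r^2 + 9*r + 20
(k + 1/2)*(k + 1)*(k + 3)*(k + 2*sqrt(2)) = k^4 + 2*sqrt(2)*k^3 + 9*k^3/2 + 5*k^2 + 9*sqrt(2)*k^2 + 3*k/2 + 10*sqrt(2)*k + 3*sqrt(2)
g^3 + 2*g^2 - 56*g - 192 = (g - 8)*(g + 4)*(g + 6)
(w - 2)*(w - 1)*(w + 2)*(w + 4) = w^4 + 3*w^3 - 8*w^2 - 12*w + 16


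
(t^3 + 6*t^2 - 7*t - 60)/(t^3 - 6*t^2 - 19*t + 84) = (t + 5)/(t - 7)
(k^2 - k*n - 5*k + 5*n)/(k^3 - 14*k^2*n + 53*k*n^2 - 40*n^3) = (k - 5)/(k^2 - 13*k*n + 40*n^2)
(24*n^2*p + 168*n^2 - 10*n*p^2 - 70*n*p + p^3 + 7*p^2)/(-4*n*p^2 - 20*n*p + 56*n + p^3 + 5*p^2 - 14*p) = (-6*n + p)/(p - 2)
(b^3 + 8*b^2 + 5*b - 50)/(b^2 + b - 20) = (b^2 + 3*b - 10)/(b - 4)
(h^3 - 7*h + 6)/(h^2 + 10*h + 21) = (h^2 - 3*h + 2)/(h + 7)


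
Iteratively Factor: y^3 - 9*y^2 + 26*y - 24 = (y - 3)*(y^2 - 6*y + 8) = (y - 4)*(y - 3)*(y - 2)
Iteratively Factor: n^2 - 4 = (n + 2)*(n - 2)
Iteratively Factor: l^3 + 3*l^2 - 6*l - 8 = (l - 2)*(l^2 + 5*l + 4) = (l - 2)*(l + 4)*(l + 1)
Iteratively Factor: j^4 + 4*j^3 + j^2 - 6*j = (j - 1)*(j^3 + 5*j^2 + 6*j) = j*(j - 1)*(j^2 + 5*j + 6) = j*(j - 1)*(j + 3)*(j + 2)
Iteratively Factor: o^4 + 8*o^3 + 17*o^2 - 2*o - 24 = (o + 2)*(o^3 + 6*o^2 + 5*o - 12) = (o + 2)*(o + 3)*(o^2 + 3*o - 4) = (o + 2)*(o + 3)*(o + 4)*(o - 1)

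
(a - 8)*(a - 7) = a^2 - 15*a + 56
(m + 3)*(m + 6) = m^2 + 9*m + 18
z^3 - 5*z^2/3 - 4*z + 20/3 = (z - 2)*(z - 5/3)*(z + 2)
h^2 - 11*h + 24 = (h - 8)*(h - 3)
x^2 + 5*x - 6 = (x - 1)*(x + 6)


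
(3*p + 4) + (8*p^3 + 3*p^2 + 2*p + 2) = 8*p^3 + 3*p^2 + 5*p + 6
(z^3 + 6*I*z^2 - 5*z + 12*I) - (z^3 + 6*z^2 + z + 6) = -6*z^2 + 6*I*z^2 - 6*z - 6 + 12*I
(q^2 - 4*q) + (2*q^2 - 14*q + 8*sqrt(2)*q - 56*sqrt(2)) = 3*q^2 - 18*q + 8*sqrt(2)*q - 56*sqrt(2)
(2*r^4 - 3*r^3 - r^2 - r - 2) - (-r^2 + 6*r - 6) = 2*r^4 - 3*r^3 - 7*r + 4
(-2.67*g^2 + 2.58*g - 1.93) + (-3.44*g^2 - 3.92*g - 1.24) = -6.11*g^2 - 1.34*g - 3.17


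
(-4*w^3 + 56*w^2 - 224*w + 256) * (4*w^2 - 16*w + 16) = -16*w^5 + 288*w^4 - 1856*w^3 + 5504*w^2 - 7680*w + 4096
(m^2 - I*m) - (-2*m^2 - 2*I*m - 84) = 3*m^2 + I*m + 84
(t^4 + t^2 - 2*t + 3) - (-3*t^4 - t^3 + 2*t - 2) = 4*t^4 + t^3 + t^2 - 4*t + 5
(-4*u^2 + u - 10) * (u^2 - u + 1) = -4*u^4 + 5*u^3 - 15*u^2 + 11*u - 10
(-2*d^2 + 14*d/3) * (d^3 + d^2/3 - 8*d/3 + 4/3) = -2*d^5 + 4*d^4 + 62*d^3/9 - 136*d^2/9 + 56*d/9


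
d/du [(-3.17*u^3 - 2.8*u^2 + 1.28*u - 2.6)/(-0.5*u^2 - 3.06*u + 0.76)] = (1.585*u^4 + 19.4004*u^3 + 1.9804*u^2 - 6.856*u - 6.9832)/(0.25*u^4 + 3.06*u^3 + 8.6036*u^2 - 4.6512*u + 0.5776)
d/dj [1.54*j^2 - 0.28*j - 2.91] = 3.08*j - 0.28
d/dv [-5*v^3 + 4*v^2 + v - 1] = -15*v^2 + 8*v + 1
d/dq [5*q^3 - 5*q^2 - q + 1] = 15*q^2 - 10*q - 1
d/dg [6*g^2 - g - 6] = 12*g - 1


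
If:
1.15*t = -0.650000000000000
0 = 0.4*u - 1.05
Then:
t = -0.57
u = 2.62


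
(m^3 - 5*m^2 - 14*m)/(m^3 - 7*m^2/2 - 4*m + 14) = 2*m*(m - 7)/(2*m^2 - 11*m + 14)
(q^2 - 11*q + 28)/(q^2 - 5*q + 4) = (q - 7)/(q - 1)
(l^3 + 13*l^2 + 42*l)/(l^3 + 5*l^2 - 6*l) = (l + 7)/(l - 1)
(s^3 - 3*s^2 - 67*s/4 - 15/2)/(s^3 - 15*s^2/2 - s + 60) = (s + 1/2)/(s - 4)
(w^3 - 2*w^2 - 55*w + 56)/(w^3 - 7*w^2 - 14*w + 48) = (w^2 + 6*w - 7)/(w^2 + w - 6)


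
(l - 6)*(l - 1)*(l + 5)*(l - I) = l^4 - 2*l^3 - I*l^3 - 29*l^2 + 2*I*l^2 + 30*l + 29*I*l - 30*I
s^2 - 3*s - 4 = (s - 4)*(s + 1)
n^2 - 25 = (n - 5)*(n + 5)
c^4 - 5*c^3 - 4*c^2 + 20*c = c*(c - 5)*(c - 2)*(c + 2)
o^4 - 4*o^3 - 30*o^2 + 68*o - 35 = (o - 7)*(o - 1)^2*(o + 5)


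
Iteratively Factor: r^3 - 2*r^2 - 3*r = (r + 1)*(r^2 - 3*r) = r*(r + 1)*(r - 3)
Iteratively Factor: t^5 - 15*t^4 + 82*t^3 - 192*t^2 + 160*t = (t - 4)*(t^4 - 11*t^3 + 38*t^2 - 40*t) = (t - 5)*(t - 4)*(t^3 - 6*t^2 + 8*t) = (t - 5)*(t - 4)*(t - 2)*(t^2 - 4*t) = t*(t - 5)*(t - 4)*(t - 2)*(t - 4)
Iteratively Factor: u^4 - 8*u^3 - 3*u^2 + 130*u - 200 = (u - 5)*(u^3 - 3*u^2 - 18*u + 40) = (u - 5)^2*(u^2 + 2*u - 8) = (u - 5)^2*(u - 2)*(u + 4)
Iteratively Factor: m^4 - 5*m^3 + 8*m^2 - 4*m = (m - 2)*(m^3 - 3*m^2 + 2*m) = (m - 2)^2*(m^2 - m) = m*(m - 2)^2*(m - 1)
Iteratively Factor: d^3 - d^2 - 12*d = (d + 3)*(d^2 - 4*d) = d*(d + 3)*(d - 4)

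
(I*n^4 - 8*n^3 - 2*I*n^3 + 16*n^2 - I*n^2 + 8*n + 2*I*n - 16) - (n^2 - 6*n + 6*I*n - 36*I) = I*n^4 - 8*n^3 - 2*I*n^3 + 15*n^2 - I*n^2 + 14*n - 4*I*n - 16 + 36*I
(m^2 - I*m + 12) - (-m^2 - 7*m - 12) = 2*m^2 + 7*m - I*m + 24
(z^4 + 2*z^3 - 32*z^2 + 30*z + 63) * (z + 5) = z^5 + 7*z^4 - 22*z^3 - 130*z^2 + 213*z + 315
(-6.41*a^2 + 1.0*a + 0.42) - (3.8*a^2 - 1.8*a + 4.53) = -10.21*a^2 + 2.8*a - 4.11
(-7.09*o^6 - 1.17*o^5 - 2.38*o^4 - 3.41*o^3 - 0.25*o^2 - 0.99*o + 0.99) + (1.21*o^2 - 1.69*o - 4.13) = -7.09*o^6 - 1.17*o^5 - 2.38*o^4 - 3.41*o^3 + 0.96*o^2 - 2.68*o - 3.14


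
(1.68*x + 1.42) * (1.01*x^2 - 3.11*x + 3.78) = 1.6968*x^3 - 3.7906*x^2 + 1.9342*x + 5.3676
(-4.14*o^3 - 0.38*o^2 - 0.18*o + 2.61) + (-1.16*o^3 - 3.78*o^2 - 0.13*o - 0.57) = -5.3*o^3 - 4.16*o^2 - 0.31*o + 2.04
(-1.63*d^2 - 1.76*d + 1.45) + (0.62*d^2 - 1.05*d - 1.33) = -1.01*d^2 - 2.81*d + 0.12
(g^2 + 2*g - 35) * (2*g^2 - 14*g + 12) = 2*g^4 - 10*g^3 - 86*g^2 + 514*g - 420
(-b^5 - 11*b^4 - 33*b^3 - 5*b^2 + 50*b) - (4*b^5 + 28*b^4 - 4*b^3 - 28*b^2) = -5*b^5 - 39*b^4 - 29*b^3 + 23*b^2 + 50*b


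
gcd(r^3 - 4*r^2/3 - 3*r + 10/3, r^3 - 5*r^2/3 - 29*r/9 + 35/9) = r^2 + 2*r/3 - 5/3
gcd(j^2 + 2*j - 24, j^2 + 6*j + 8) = 1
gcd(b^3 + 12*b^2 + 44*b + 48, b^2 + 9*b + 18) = b + 6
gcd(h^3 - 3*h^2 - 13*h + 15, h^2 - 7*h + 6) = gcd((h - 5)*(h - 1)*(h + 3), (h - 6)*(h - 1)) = h - 1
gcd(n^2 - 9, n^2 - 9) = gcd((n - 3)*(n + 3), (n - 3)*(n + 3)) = n^2 - 9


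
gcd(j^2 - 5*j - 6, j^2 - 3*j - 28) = 1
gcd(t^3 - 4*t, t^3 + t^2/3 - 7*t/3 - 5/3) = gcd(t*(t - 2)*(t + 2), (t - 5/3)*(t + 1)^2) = 1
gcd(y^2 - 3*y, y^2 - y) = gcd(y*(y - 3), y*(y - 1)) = y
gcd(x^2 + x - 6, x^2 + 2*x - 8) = x - 2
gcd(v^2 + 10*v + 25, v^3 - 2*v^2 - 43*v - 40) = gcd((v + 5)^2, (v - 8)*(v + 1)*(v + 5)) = v + 5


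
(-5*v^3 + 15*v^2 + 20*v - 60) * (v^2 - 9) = -5*v^5 + 15*v^4 + 65*v^3 - 195*v^2 - 180*v + 540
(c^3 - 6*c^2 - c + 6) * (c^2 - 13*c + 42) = c^5 - 19*c^4 + 119*c^3 - 233*c^2 - 120*c + 252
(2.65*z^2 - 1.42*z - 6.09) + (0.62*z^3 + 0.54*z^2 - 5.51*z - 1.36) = 0.62*z^3 + 3.19*z^2 - 6.93*z - 7.45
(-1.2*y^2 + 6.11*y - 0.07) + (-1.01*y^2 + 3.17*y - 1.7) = -2.21*y^2 + 9.28*y - 1.77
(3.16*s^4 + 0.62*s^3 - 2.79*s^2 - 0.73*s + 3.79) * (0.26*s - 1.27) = 0.8216*s^5 - 3.852*s^4 - 1.5128*s^3 + 3.3535*s^2 + 1.9125*s - 4.8133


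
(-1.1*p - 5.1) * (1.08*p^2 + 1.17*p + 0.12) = -1.188*p^3 - 6.795*p^2 - 6.099*p - 0.612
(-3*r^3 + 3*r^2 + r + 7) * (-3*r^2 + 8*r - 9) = 9*r^5 - 33*r^4 + 48*r^3 - 40*r^2 + 47*r - 63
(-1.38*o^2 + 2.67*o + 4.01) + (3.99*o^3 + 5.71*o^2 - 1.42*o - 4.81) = 3.99*o^3 + 4.33*o^2 + 1.25*o - 0.8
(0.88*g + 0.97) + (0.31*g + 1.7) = 1.19*g + 2.67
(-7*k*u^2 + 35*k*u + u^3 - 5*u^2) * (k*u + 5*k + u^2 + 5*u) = -7*k^2*u^3 + 175*k^2*u - 6*k*u^4 + 150*k*u^2 + u^5 - 25*u^3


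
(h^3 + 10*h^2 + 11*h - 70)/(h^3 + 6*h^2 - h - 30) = (h + 7)/(h + 3)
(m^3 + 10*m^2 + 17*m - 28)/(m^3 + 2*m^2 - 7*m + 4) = (m + 7)/(m - 1)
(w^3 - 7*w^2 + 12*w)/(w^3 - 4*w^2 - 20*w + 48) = w*(w^2 - 7*w + 12)/(w^3 - 4*w^2 - 20*w + 48)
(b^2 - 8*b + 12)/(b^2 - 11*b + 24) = (b^2 - 8*b + 12)/(b^2 - 11*b + 24)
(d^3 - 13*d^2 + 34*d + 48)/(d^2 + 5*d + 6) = (d^3 - 13*d^2 + 34*d + 48)/(d^2 + 5*d + 6)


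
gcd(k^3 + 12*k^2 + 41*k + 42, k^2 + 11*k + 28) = k + 7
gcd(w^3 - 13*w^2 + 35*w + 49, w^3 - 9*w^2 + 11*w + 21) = w^2 - 6*w - 7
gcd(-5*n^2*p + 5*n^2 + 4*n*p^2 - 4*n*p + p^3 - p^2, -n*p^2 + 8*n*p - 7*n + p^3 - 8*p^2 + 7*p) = -n*p + n + p^2 - p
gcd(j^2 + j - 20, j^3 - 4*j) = 1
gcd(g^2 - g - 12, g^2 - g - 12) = g^2 - g - 12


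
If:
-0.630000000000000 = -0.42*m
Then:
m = 1.50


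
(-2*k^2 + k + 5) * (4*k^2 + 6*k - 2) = -8*k^4 - 8*k^3 + 30*k^2 + 28*k - 10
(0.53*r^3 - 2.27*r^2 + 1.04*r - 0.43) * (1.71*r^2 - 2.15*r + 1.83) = 0.9063*r^5 - 5.0212*r^4 + 7.6288*r^3 - 7.1254*r^2 + 2.8277*r - 0.7869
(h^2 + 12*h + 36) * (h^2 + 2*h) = h^4 + 14*h^3 + 60*h^2 + 72*h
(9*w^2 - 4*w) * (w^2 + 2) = 9*w^4 - 4*w^3 + 18*w^2 - 8*w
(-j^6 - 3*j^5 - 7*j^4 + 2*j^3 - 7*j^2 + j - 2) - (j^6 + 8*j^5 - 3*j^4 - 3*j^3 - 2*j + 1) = -2*j^6 - 11*j^5 - 4*j^4 + 5*j^3 - 7*j^2 + 3*j - 3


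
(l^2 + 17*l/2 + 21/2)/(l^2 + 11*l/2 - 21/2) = (2*l + 3)/(2*l - 3)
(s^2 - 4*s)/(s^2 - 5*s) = (s - 4)/(s - 5)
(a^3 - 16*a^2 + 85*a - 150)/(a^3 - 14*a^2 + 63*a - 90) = (a - 5)/(a - 3)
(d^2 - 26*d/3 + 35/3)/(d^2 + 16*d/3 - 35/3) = (d - 7)/(d + 7)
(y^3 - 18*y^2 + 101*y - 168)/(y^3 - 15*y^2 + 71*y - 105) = (y - 8)/(y - 5)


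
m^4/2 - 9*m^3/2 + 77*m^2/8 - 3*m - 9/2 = (m/2 + 1/4)*(m - 6)*(m - 2)*(m - 3/2)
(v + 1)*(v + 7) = v^2 + 8*v + 7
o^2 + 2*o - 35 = (o - 5)*(o + 7)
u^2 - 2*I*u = u*(u - 2*I)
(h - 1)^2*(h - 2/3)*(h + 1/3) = h^4 - 7*h^3/3 + 13*h^2/9 + h/9 - 2/9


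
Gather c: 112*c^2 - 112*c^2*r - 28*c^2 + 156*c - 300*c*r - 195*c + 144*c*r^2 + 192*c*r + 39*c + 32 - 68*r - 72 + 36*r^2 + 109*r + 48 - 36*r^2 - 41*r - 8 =c^2*(84 - 112*r) + c*(144*r^2 - 108*r)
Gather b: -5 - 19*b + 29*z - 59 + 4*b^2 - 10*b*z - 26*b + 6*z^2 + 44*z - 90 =4*b^2 + b*(-10*z - 45) + 6*z^2 + 73*z - 154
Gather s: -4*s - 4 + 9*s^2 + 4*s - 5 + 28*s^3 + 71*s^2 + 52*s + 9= 28*s^3 + 80*s^2 + 52*s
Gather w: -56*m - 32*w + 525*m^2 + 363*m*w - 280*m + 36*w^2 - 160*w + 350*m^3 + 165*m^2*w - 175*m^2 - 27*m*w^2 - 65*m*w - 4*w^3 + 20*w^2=350*m^3 + 350*m^2 - 336*m - 4*w^3 + w^2*(56 - 27*m) + w*(165*m^2 + 298*m - 192)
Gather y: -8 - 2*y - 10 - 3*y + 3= -5*y - 15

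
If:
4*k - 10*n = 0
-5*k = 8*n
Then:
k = 0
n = 0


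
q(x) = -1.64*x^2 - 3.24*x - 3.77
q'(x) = -3.28*x - 3.24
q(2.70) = -24.47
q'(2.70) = -12.10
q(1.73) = -14.28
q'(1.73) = -8.91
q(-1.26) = -2.29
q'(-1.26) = 0.89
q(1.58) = -12.98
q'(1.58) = -8.42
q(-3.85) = -15.60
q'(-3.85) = 9.39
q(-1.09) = -2.19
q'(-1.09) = 0.34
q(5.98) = -81.79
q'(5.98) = -22.85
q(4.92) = -59.41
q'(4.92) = -19.38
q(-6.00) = -43.37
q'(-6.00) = 16.44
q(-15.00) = -324.17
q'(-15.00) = 45.96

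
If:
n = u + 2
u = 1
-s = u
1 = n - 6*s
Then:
No Solution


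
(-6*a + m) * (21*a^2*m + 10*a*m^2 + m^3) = -126*a^3*m - 39*a^2*m^2 + 4*a*m^3 + m^4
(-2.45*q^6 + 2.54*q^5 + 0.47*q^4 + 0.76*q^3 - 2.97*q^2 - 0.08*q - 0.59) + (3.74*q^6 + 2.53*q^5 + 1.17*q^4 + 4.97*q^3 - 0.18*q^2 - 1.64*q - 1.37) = 1.29*q^6 + 5.07*q^5 + 1.64*q^4 + 5.73*q^3 - 3.15*q^2 - 1.72*q - 1.96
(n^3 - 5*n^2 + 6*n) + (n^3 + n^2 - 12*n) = 2*n^3 - 4*n^2 - 6*n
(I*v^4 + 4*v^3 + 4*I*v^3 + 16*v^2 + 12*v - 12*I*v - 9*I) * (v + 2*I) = I*v^5 + 2*v^4 + 4*I*v^4 + 8*v^3 + 8*I*v^3 + 12*v^2 + 20*I*v^2 + 24*v + 15*I*v + 18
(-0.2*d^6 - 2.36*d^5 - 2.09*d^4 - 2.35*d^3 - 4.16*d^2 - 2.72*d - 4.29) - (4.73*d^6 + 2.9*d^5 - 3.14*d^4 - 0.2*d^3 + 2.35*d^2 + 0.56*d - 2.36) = -4.93*d^6 - 5.26*d^5 + 1.05*d^4 - 2.15*d^3 - 6.51*d^2 - 3.28*d - 1.93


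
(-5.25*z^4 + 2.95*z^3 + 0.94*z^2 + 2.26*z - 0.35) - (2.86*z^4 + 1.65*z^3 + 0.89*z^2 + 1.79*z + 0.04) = -8.11*z^4 + 1.3*z^3 + 0.0499999999999999*z^2 + 0.47*z - 0.39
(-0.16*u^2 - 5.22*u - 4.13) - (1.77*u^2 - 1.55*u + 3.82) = -1.93*u^2 - 3.67*u - 7.95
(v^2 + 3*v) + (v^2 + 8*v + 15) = 2*v^2 + 11*v + 15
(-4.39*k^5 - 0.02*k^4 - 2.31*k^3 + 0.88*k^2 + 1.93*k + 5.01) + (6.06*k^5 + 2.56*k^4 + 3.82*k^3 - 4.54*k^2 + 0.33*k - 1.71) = 1.67*k^5 + 2.54*k^4 + 1.51*k^3 - 3.66*k^2 + 2.26*k + 3.3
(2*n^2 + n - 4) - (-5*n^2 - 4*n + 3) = 7*n^2 + 5*n - 7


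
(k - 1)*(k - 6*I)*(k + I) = k^3 - k^2 - 5*I*k^2 + 6*k + 5*I*k - 6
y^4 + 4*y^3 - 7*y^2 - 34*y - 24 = (y - 3)*(y + 1)*(y + 2)*(y + 4)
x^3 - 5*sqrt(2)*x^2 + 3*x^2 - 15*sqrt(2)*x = x*(x + 3)*(x - 5*sqrt(2))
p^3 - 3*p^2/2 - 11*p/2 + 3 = (p - 3)*(p - 1/2)*(p + 2)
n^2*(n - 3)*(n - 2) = n^4 - 5*n^3 + 6*n^2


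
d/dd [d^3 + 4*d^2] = d*(3*d + 8)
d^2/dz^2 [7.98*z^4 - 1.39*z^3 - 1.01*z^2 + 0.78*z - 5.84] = 95.76*z^2 - 8.34*z - 2.02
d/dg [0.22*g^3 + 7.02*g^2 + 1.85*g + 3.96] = 0.66*g^2 + 14.04*g + 1.85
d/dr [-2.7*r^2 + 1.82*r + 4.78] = 1.82 - 5.4*r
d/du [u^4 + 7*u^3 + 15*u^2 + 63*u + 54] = 4*u^3 + 21*u^2 + 30*u + 63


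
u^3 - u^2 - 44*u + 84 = (u - 6)*(u - 2)*(u + 7)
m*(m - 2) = m^2 - 2*m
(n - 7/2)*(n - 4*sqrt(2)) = n^2 - 4*sqrt(2)*n - 7*n/2 + 14*sqrt(2)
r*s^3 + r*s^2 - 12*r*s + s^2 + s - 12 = (s - 3)*(s + 4)*(r*s + 1)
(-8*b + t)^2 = 64*b^2 - 16*b*t + t^2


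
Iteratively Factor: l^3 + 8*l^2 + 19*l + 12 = (l + 3)*(l^2 + 5*l + 4) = (l + 1)*(l + 3)*(l + 4)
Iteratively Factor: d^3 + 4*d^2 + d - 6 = (d + 3)*(d^2 + d - 2) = (d - 1)*(d + 3)*(d + 2)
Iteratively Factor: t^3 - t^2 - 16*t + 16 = (t - 1)*(t^2 - 16) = (t - 1)*(t + 4)*(t - 4)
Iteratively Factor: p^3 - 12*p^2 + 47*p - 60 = (p - 3)*(p^2 - 9*p + 20) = (p - 4)*(p - 3)*(p - 5)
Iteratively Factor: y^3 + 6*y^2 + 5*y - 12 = (y + 4)*(y^2 + 2*y - 3) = (y - 1)*(y + 4)*(y + 3)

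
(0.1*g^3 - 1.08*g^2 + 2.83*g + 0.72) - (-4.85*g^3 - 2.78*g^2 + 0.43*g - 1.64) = 4.95*g^3 + 1.7*g^2 + 2.4*g + 2.36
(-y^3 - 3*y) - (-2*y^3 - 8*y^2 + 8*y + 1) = y^3 + 8*y^2 - 11*y - 1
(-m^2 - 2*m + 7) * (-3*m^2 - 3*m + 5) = 3*m^4 + 9*m^3 - 20*m^2 - 31*m + 35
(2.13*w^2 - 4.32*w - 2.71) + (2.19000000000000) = 2.13*w^2 - 4.32*w - 0.52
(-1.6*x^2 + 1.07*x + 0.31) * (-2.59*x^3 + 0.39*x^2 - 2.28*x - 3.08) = 4.144*x^5 - 3.3953*x^4 + 3.2624*x^3 + 2.6093*x^2 - 4.0024*x - 0.9548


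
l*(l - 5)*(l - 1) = l^3 - 6*l^2 + 5*l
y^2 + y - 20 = (y - 4)*(y + 5)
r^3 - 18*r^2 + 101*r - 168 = (r - 8)*(r - 7)*(r - 3)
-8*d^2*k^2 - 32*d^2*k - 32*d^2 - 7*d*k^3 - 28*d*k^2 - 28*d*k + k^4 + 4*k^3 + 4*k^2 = (-8*d + k)*(d + k)*(k + 2)^2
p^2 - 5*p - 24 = (p - 8)*(p + 3)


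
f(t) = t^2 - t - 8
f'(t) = 2*t - 1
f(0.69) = -8.21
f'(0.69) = 0.38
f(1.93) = -6.21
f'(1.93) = 2.86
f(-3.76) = 9.90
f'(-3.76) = -8.52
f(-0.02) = -7.98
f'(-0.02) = -1.04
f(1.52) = -7.21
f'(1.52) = 2.04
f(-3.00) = 4.00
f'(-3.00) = -7.00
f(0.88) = -8.11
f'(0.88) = 0.76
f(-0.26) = -7.67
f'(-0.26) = -1.52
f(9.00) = 64.00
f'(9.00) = 17.00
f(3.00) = -2.00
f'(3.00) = 5.00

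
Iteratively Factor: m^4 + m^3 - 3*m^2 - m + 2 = (m - 1)*(m^3 + 2*m^2 - m - 2) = (m - 1)*(m + 2)*(m^2 - 1) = (m - 1)*(m + 1)*(m + 2)*(m - 1)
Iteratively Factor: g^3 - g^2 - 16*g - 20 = (g + 2)*(g^2 - 3*g - 10) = (g + 2)^2*(g - 5)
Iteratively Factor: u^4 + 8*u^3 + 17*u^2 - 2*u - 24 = (u + 4)*(u^3 + 4*u^2 + u - 6) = (u + 2)*(u + 4)*(u^2 + 2*u - 3) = (u - 1)*(u + 2)*(u + 4)*(u + 3)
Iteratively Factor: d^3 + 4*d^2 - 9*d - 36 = (d + 3)*(d^2 + d - 12) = (d - 3)*(d + 3)*(d + 4)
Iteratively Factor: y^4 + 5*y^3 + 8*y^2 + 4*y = (y + 1)*(y^3 + 4*y^2 + 4*y) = (y + 1)*(y + 2)*(y^2 + 2*y) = y*(y + 1)*(y + 2)*(y + 2)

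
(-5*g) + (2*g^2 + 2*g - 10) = 2*g^2 - 3*g - 10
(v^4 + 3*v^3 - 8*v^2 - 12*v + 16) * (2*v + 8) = 2*v^5 + 14*v^4 + 8*v^3 - 88*v^2 - 64*v + 128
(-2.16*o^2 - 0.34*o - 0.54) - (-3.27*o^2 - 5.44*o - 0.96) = 1.11*o^2 + 5.1*o + 0.42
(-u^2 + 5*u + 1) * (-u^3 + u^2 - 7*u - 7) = u^5 - 6*u^4 + 11*u^3 - 27*u^2 - 42*u - 7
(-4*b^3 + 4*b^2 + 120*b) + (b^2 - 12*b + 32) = -4*b^3 + 5*b^2 + 108*b + 32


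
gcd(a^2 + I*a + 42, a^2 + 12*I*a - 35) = a + 7*I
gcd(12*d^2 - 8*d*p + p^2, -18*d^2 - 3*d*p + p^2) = -6*d + p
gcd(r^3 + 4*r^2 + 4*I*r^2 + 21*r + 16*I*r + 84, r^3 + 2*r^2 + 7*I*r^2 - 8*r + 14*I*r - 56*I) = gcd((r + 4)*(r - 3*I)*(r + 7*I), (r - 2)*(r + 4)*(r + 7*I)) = r^2 + r*(4 + 7*I) + 28*I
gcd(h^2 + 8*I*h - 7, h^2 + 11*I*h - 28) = h + 7*I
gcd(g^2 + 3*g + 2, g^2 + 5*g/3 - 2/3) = g + 2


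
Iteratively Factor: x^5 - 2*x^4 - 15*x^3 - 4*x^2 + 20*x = (x + 2)*(x^4 - 4*x^3 - 7*x^2 + 10*x) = (x - 5)*(x + 2)*(x^3 + x^2 - 2*x) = (x - 5)*(x + 2)^2*(x^2 - x) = x*(x - 5)*(x + 2)^2*(x - 1)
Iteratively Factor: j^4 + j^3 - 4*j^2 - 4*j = (j)*(j^3 + j^2 - 4*j - 4) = j*(j - 2)*(j^2 + 3*j + 2) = j*(j - 2)*(j + 1)*(j + 2)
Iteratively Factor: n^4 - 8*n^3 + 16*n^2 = (n)*(n^3 - 8*n^2 + 16*n) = n*(n - 4)*(n^2 - 4*n) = n*(n - 4)^2*(n)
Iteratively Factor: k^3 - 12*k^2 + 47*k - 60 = (k - 5)*(k^2 - 7*k + 12) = (k - 5)*(k - 3)*(k - 4)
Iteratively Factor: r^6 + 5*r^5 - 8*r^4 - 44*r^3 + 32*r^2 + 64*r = (r - 2)*(r^5 + 7*r^4 + 6*r^3 - 32*r^2 - 32*r) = (r - 2)*(r + 4)*(r^4 + 3*r^3 - 6*r^2 - 8*r) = r*(r - 2)*(r + 4)*(r^3 + 3*r^2 - 6*r - 8) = r*(r - 2)*(r + 1)*(r + 4)*(r^2 + 2*r - 8) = r*(r - 2)^2*(r + 1)*(r + 4)*(r + 4)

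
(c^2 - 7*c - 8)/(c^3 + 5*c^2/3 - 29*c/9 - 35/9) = 9*(c - 8)/(9*c^2 + 6*c - 35)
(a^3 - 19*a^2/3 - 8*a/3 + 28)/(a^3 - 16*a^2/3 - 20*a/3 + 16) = (3*a - 7)/(3*a - 4)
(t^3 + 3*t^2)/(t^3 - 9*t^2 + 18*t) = t*(t + 3)/(t^2 - 9*t + 18)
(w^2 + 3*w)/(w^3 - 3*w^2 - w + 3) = w*(w + 3)/(w^3 - 3*w^2 - w + 3)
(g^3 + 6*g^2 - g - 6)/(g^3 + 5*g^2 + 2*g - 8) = (g^2 + 7*g + 6)/(g^2 + 6*g + 8)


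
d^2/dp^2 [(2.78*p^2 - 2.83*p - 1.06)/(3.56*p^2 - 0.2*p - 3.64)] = (-67.7738560000001*p^3 + 135.542016*p^2 - 215.505312*p + 50.231648)/(45.118016*p^6 - 7.60416*p^5 - 137.968512*p^4 + 15.54208*p^3 + 141.068928*p^2 - 7.94976*p - 48.228544)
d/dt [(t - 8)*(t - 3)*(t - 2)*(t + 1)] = 4*t^3 - 36*t^2 + 66*t - 2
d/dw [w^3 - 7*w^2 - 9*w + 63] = 3*w^2 - 14*w - 9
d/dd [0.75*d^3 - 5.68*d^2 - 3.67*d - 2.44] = 2.25*d^2 - 11.36*d - 3.67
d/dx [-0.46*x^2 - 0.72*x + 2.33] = -0.92*x - 0.72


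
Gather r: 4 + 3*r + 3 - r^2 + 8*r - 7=-r^2 + 11*r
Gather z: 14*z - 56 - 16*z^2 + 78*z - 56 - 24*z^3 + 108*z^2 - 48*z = -24*z^3 + 92*z^2 + 44*z - 112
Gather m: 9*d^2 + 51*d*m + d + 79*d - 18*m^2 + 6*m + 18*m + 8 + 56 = 9*d^2 + 80*d - 18*m^2 + m*(51*d + 24) + 64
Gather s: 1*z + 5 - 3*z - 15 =-2*z - 10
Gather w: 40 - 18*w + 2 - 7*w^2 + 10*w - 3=-7*w^2 - 8*w + 39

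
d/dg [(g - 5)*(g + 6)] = 2*g + 1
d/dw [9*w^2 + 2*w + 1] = 18*w + 2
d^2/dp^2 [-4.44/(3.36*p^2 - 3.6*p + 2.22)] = (100.251648*p^2 - 107.41248*p - 4.44*(6.72*p - 3.6)*(13.44*p - 7.2) + 66.237696)/(3.36*p^2 - 3.6*p + 2.22)^3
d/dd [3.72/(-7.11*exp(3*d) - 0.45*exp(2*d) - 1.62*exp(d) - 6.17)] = (79.3476*exp(2*d) + 3.348*exp(d) + 6.0264)*exp(d)/(7.11*exp(3*d) + 0.45*exp(2*d) + 1.62*exp(d) + 6.17)^2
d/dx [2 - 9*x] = -9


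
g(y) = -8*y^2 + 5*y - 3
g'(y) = 5 - 16*y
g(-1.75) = -36.25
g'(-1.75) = 33.00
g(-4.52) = -189.04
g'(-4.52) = 77.32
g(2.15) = -29.23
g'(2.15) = -29.40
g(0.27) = -2.23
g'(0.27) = 0.68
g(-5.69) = -290.46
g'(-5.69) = 96.04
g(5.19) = -192.54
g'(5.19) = -78.04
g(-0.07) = -3.39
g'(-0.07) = 6.12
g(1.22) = -8.81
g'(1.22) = -14.52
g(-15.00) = -1878.00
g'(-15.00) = 245.00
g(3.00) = -60.00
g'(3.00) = -43.00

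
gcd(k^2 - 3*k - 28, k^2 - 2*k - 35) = k - 7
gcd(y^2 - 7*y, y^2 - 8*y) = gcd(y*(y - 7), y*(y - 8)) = y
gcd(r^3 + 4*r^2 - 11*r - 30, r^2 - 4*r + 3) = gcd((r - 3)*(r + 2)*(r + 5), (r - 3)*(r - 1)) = r - 3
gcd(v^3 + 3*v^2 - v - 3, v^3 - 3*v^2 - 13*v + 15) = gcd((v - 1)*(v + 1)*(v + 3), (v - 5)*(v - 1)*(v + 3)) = v^2 + 2*v - 3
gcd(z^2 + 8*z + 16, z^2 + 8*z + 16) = z^2 + 8*z + 16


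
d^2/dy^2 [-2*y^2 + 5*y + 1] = -4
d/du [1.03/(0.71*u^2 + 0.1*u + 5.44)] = (-1.4626*u - 0.103)/(0.71*u^2 + 0.1*u + 5.44)^2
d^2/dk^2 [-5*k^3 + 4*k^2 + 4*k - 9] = 8 - 30*k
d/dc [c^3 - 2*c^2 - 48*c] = 3*c^2 - 4*c - 48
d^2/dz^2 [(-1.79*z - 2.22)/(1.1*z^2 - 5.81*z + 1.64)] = (-(1.79*z + 2.22)*(2.2*z - 5.81)*(4.4*z - 11.62) + (11.814*z - 15.9158)*(1.1*z^2 - 5.81*z + 1.64))/(1.1*z^2 - 5.81*z + 1.64)^3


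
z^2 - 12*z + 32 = (z - 8)*(z - 4)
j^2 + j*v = j*(j + v)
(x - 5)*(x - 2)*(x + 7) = x^3 - 39*x + 70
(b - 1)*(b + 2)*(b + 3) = b^3 + 4*b^2 + b - 6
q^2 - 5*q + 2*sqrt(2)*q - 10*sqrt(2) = (q - 5)*(q + 2*sqrt(2))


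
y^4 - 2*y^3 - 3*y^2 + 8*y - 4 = (y - 2)*(y - 1)^2*(y + 2)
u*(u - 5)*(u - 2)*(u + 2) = u^4 - 5*u^3 - 4*u^2 + 20*u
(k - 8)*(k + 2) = k^2 - 6*k - 16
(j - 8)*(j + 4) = j^2 - 4*j - 32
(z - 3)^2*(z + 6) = z^3 - 27*z + 54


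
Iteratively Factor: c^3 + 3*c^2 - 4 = (c + 2)*(c^2 + c - 2) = (c + 2)^2*(c - 1)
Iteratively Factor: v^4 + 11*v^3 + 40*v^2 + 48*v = (v + 4)*(v^3 + 7*v^2 + 12*v) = (v + 3)*(v + 4)*(v^2 + 4*v) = v*(v + 3)*(v + 4)*(v + 4)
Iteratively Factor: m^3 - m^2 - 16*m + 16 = (m - 4)*(m^2 + 3*m - 4) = (m - 4)*(m - 1)*(m + 4)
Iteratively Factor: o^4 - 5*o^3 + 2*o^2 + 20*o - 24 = (o - 3)*(o^3 - 2*o^2 - 4*o + 8) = (o - 3)*(o - 2)*(o^2 - 4) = (o - 3)*(o - 2)^2*(o + 2)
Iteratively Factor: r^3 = (r)*(r^2) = r^2*(r)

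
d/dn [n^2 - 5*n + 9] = 2*n - 5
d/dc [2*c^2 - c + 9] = 4*c - 1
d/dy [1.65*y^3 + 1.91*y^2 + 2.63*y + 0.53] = 4.95*y^2 + 3.82*y + 2.63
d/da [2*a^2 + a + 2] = 4*a + 1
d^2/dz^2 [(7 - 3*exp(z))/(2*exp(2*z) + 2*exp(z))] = (-3*exp(3*z) + 31*exp(2*z) + 21*exp(z) + 7)*exp(-z)/(2*(exp(3*z) + 3*exp(2*z) + 3*exp(z) + 1))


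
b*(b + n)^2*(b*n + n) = b^4*n + 2*b^3*n^2 + b^3*n + b^2*n^3 + 2*b^2*n^2 + b*n^3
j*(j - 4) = j^2 - 4*j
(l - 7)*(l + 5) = l^2 - 2*l - 35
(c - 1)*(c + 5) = c^2 + 4*c - 5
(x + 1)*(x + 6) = x^2 + 7*x + 6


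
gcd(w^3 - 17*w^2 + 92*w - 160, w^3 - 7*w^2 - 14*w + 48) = w - 8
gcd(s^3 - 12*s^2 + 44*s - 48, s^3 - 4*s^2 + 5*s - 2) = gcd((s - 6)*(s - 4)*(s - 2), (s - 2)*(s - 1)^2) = s - 2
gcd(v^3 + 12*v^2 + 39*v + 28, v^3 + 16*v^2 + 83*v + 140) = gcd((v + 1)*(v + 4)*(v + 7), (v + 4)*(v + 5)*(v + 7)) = v^2 + 11*v + 28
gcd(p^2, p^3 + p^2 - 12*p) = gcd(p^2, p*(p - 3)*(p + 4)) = p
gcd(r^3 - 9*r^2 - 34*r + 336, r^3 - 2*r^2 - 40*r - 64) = r - 8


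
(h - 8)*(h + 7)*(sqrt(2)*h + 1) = sqrt(2)*h^3 - sqrt(2)*h^2 + h^2 - 56*sqrt(2)*h - h - 56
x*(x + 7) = x^2 + 7*x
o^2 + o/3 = o*(o + 1/3)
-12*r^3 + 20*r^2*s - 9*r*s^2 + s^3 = (-6*r + s)*(-2*r + s)*(-r + s)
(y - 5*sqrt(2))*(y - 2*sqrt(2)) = y^2 - 7*sqrt(2)*y + 20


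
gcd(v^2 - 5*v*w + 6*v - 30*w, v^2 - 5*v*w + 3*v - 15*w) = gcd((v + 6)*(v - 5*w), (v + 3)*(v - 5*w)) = v - 5*w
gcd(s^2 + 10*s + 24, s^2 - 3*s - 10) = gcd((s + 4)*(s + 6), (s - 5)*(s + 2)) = 1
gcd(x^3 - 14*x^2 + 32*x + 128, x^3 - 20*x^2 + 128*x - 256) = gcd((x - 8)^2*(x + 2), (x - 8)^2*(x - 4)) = x^2 - 16*x + 64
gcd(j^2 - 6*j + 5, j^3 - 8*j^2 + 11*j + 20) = j - 5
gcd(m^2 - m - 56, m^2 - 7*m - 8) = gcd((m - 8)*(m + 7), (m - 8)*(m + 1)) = m - 8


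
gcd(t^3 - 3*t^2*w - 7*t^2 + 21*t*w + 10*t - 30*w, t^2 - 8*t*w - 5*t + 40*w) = t - 5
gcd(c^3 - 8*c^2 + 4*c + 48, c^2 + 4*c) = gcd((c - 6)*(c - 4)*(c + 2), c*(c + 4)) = 1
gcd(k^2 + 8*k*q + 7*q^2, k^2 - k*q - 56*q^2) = k + 7*q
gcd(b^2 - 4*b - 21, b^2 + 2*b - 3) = b + 3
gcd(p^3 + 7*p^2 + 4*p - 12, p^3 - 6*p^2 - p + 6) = p - 1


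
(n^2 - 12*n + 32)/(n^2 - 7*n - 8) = (n - 4)/(n + 1)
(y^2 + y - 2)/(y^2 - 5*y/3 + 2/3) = 3*(y + 2)/(3*y - 2)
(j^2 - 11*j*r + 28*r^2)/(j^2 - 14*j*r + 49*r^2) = (-j + 4*r)/(-j + 7*r)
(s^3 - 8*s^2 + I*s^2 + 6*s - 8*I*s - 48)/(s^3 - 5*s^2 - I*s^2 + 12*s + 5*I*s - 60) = (s^2 - 2*s*(4 + I) + 16*I)/(s^2 - s*(5 + 4*I) + 20*I)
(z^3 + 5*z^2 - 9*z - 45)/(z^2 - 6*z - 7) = (-z^3 - 5*z^2 + 9*z + 45)/(-z^2 + 6*z + 7)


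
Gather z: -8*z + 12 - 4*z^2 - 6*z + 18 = -4*z^2 - 14*z + 30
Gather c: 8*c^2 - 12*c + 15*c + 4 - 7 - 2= 8*c^2 + 3*c - 5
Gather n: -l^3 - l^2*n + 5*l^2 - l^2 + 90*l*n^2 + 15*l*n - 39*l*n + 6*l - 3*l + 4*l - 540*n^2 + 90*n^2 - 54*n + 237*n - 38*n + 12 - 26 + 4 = -l^3 + 4*l^2 + 7*l + n^2*(90*l - 450) + n*(-l^2 - 24*l + 145) - 10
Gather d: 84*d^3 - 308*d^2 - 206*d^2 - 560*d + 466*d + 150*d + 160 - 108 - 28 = 84*d^3 - 514*d^2 + 56*d + 24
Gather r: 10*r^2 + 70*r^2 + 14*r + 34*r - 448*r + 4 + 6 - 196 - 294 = 80*r^2 - 400*r - 480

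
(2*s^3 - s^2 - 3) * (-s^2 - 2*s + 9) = -2*s^5 - 3*s^4 + 20*s^3 - 6*s^2 + 6*s - 27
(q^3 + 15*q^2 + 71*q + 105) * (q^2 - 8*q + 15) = q^5 + 7*q^4 - 34*q^3 - 238*q^2 + 225*q + 1575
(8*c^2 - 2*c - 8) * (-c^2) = -8*c^4 + 2*c^3 + 8*c^2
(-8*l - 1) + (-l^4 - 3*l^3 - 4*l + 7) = -l^4 - 3*l^3 - 12*l + 6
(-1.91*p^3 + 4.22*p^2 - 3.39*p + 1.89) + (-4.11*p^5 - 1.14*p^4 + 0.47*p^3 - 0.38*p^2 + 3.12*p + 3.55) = -4.11*p^5 - 1.14*p^4 - 1.44*p^3 + 3.84*p^2 - 0.27*p + 5.44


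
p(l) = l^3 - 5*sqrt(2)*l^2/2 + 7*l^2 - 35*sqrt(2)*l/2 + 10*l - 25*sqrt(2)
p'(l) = 3*l^2 - 5*sqrt(2)*l + 14*l - 35*sqrt(2)/2 + 10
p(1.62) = -45.90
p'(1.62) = 4.35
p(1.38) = -46.48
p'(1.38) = 0.53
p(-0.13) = -33.38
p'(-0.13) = -15.60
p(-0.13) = -33.38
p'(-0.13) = -15.60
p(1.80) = -44.85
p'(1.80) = 7.44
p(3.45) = -3.94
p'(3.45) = 44.86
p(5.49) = 153.56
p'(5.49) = 113.71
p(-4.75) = 5.70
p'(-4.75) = 20.03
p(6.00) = 216.87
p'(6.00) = 134.82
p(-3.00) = 13.07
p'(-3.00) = -8.54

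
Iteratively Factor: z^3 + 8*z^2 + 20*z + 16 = (z + 4)*(z^2 + 4*z + 4) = (z + 2)*(z + 4)*(z + 2)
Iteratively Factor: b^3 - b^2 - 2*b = (b)*(b^2 - b - 2) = b*(b - 2)*(b + 1)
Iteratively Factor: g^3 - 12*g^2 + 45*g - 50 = (g - 5)*(g^2 - 7*g + 10) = (g - 5)*(g - 2)*(g - 5)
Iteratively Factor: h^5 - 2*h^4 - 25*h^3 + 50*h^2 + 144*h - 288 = (h + 4)*(h^4 - 6*h^3 - h^2 + 54*h - 72) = (h + 3)*(h + 4)*(h^3 - 9*h^2 + 26*h - 24) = (h - 3)*(h + 3)*(h + 4)*(h^2 - 6*h + 8) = (h - 3)*(h - 2)*(h + 3)*(h + 4)*(h - 4)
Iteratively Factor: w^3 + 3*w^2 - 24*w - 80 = (w - 5)*(w^2 + 8*w + 16) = (w - 5)*(w + 4)*(w + 4)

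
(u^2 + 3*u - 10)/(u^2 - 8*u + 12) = (u + 5)/(u - 6)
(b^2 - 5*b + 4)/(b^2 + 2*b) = (b^2 - 5*b + 4)/(b*(b + 2))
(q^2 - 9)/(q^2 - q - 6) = (q + 3)/(q + 2)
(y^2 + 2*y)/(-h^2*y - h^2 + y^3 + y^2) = y*(y + 2)/(-h^2*y - h^2 + y^3 + y^2)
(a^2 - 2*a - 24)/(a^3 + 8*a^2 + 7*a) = (a^2 - 2*a - 24)/(a*(a^2 + 8*a + 7))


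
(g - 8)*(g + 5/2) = g^2 - 11*g/2 - 20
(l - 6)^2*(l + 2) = l^3 - 10*l^2 + 12*l + 72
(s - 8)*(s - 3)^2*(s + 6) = s^4 - 8*s^3 - 27*s^2 + 270*s - 432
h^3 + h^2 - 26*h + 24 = (h - 4)*(h - 1)*(h + 6)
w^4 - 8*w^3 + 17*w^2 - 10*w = w*(w - 5)*(w - 2)*(w - 1)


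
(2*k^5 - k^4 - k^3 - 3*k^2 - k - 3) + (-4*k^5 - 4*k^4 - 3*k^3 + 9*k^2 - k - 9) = -2*k^5 - 5*k^4 - 4*k^3 + 6*k^2 - 2*k - 12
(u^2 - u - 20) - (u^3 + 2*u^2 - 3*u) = -u^3 - u^2 + 2*u - 20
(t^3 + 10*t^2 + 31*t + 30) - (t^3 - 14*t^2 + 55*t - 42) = 24*t^2 - 24*t + 72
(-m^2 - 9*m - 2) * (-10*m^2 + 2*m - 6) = 10*m^4 + 88*m^3 + 8*m^2 + 50*m + 12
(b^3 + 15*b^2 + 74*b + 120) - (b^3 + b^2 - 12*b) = 14*b^2 + 86*b + 120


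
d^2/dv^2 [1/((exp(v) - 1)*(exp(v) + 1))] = 4*(exp(2*v) + 1)*exp(2*v)/(exp(6*v) - 3*exp(4*v) + 3*exp(2*v) - 1)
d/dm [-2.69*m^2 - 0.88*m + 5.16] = -5.38*m - 0.88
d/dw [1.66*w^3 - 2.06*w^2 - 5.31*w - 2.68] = 4.98*w^2 - 4.12*w - 5.31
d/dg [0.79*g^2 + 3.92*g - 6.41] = 1.58*g + 3.92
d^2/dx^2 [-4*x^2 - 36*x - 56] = -8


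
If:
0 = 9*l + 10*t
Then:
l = -10*t/9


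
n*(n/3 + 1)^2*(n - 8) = n^4/9 - 2*n^3/9 - 13*n^2/3 - 8*n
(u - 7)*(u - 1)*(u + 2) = u^3 - 6*u^2 - 9*u + 14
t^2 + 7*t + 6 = (t + 1)*(t + 6)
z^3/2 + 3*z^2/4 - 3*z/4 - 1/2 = (z/2 + 1/4)*(z - 1)*(z + 2)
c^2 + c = c*(c + 1)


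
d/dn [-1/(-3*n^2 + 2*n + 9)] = 2*(1 - 3*n)/(-3*n^2 + 2*n + 9)^2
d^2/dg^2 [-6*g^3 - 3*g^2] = -36*g - 6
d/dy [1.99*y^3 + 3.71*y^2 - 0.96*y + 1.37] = 5.97*y^2 + 7.42*y - 0.96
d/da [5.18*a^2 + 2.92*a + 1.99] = 10.36*a + 2.92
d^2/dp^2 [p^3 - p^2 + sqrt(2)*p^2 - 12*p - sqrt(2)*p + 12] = 6*p - 2 + 2*sqrt(2)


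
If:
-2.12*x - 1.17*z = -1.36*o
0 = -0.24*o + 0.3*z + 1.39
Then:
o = 1.25*z + 5.79166666666667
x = 0.25*z + 3.71540880503145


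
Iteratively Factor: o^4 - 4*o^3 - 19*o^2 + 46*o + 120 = (o + 2)*(o^3 - 6*o^2 - 7*o + 60) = (o + 2)*(o + 3)*(o^2 - 9*o + 20) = (o - 4)*(o + 2)*(o + 3)*(o - 5)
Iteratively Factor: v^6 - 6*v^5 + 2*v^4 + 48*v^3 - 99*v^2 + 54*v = (v - 3)*(v^5 - 3*v^4 - 7*v^3 + 27*v^2 - 18*v) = (v - 3)^2*(v^4 - 7*v^2 + 6*v) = v*(v - 3)^2*(v^3 - 7*v + 6) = v*(v - 3)^2*(v - 2)*(v^2 + 2*v - 3) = v*(v - 3)^2*(v - 2)*(v + 3)*(v - 1)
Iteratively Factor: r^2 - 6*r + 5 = (r - 1)*(r - 5)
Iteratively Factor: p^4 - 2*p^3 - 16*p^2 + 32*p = (p)*(p^3 - 2*p^2 - 16*p + 32) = p*(p - 4)*(p^2 + 2*p - 8) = p*(p - 4)*(p + 4)*(p - 2)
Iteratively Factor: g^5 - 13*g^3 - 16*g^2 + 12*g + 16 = (g + 1)*(g^4 - g^3 - 12*g^2 - 4*g + 16) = (g - 1)*(g + 1)*(g^3 - 12*g - 16) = (g - 1)*(g + 1)*(g + 2)*(g^2 - 2*g - 8) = (g - 4)*(g - 1)*(g + 1)*(g + 2)*(g + 2)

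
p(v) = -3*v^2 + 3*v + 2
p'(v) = 3 - 6*v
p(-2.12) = -17.84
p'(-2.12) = 15.72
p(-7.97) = -212.47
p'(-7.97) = 50.82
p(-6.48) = -143.41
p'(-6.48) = 41.88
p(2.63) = -10.86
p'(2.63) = -12.78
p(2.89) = -14.39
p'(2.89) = -14.34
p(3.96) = -33.16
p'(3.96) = -20.76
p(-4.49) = -71.95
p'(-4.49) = 29.94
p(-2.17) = -18.64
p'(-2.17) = 16.02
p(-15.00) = -718.00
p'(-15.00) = 93.00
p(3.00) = -16.00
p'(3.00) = -15.00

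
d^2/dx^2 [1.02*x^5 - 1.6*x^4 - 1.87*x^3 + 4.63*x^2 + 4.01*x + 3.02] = 20.4*x^3 - 19.2*x^2 - 11.22*x + 9.26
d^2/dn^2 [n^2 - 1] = 2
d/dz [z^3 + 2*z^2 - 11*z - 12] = 3*z^2 + 4*z - 11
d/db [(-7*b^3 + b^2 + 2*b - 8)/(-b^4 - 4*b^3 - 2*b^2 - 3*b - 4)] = (-7*b^6 + 2*b^5 + 24*b^4 + 26*b^3 - 11*b^2 - 40*b - 32)/(b^8 + 8*b^7 + 20*b^6 + 22*b^5 + 36*b^4 + 44*b^3 + 25*b^2 + 24*b + 16)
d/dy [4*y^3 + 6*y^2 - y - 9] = 12*y^2 + 12*y - 1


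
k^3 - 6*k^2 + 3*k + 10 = (k - 5)*(k - 2)*(k + 1)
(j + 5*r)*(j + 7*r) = j^2 + 12*j*r + 35*r^2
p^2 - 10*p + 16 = (p - 8)*(p - 2)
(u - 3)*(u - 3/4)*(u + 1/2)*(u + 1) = u^4 - 9*u^3/4 - 23*u^2/8 + 3*u/2 + 9/8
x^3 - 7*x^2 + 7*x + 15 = (x - 5)*(x - 3)*(x + 1)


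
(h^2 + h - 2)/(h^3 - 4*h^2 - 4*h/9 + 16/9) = 9*(h^2 + h - 2)/(9*h^3 - 36*h^2 - 4*h + 16)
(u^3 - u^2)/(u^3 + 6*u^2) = (u - 1)/(u + 6)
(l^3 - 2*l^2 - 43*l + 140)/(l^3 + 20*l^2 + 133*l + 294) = (l^2 - 9*l + 20)/(l^2 + 13*l + 42)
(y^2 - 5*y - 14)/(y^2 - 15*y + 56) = (y + 2)/(y - 8)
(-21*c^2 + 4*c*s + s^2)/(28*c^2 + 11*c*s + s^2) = (-3*c + s)/(4*c + s)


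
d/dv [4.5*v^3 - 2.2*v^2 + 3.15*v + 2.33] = 13.5*v^2 - 4.4*v + 3.15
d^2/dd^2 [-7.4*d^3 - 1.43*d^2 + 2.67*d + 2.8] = -44.4*d - 2.86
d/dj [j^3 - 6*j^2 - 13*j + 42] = 3*j^2 - 12*j - 13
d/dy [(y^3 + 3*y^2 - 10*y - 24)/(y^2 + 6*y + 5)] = (y^4 + 12*y^3 + 43*y^2 + 78*y + 94)/(y^4 + 12*y^3 + 46*y^2 + 60*y + 25)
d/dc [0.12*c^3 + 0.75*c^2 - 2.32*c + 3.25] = 0.36*c^2 + 1.5*c - 2.32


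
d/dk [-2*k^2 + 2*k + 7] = 2 - 4*k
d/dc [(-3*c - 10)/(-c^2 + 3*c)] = (-3*c^2 - 20*c + 30)/(c^2*(c^2 - 6*c + 9))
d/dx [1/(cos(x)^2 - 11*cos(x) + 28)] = (2*cos(x) - 11)*sin(x)/(cos(x)^2 - 11*cos(x) + 28)^2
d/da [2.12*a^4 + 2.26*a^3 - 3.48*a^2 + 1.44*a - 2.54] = 8.48*a^3 + 6.78*a^2 - 6.96*a + 1.44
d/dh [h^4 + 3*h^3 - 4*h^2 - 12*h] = 4*h^3 + 9*h^2 - 8*h - 12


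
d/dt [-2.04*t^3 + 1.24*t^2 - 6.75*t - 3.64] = -6.12*t^2 + 2.48*t - 6.75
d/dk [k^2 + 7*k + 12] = 2*k + 7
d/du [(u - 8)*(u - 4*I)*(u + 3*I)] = 3*u^2 - 2*u*(8 + I) + 12 + 8*I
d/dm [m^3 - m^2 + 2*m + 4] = 3*m^2 - 2*m + 2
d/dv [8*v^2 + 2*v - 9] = 16*v + 2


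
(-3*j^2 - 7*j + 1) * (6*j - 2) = -18*j^3 - 36*j^2 + 20*j - 2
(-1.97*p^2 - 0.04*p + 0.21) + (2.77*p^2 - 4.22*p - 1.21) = 0.8*p^2 - 4.26*p - 1.0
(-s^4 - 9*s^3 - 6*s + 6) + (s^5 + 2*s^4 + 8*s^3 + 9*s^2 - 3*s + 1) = s^5 + s^4 - s^3 + 9*s^2 - 9*s + 7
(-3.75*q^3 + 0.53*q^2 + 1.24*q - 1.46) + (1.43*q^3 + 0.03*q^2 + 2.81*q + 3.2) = -2.32*q^3 + 0.56*q^2 + 4.05*q + 1.74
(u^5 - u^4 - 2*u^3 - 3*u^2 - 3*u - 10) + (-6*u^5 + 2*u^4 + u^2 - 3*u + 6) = -5*u^5 + u^4 - 2*u^3 - 2*u^2 - 6*u - 4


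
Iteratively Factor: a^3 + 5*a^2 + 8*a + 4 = (a + 2)*(a^2 + 3*a + 2) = (a + 2)^2*(a + 1)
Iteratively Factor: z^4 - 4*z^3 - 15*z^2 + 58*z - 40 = (z - 1)*(z^3 - 3*z^2 - 18*z + 40) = (z - 5)*(z - 1)*(z^2 + 2*z - 8) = (z - 5)*(z - 1)*(z + 4)*(z - 2)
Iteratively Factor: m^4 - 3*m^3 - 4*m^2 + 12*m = (m - 2)*(m^3 - m^2 - 6*m) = (m - 2)*(m + 2)*(m^2 - 3*m) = m*(m - 2)*(m + 2)*(m - 3)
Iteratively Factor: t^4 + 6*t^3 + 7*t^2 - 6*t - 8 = (t + 2)*(t^3 + 4*t^2 - t - 4) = (t - 1)*(t + 2)*(t^2 + 5*t + 4) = (t - 1)*(t + 2)*(t + 4)*(t + 1)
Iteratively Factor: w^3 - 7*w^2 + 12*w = (w - 3)*(w^2 - 4*w) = (w - 4)*(w - 3)*(w)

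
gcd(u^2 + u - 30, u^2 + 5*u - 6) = u + 6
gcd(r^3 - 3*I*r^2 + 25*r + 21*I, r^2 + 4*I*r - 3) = r^2 + 4*I*r - 3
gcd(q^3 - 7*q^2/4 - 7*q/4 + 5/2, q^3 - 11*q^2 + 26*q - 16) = q^2 - 3*q + 2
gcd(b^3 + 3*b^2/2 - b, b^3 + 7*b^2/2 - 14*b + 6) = b - 1/2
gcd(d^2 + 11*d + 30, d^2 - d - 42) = d + 6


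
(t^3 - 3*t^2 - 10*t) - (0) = t^3 - 3*t^2 - 10*t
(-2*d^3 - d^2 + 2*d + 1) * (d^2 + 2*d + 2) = -2*d^5 - 5*d^4 - 4*d^3 + 3*d^2 + 6*d + 2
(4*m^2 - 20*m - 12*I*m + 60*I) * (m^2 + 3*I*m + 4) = 4*m^4 - 20*m^3 + 52*m^2 - 260*m - 48*I*m + 240*I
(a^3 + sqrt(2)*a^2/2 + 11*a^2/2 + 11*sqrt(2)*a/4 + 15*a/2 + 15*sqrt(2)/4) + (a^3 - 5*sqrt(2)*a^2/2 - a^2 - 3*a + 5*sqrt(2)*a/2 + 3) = 2*a^3 - 2*sqrt(2)*a^2 + 9*a^2/2 + 9*a/2 + 21*sqrt(2)*a/4 + 3 + 15*sqrt(2)/4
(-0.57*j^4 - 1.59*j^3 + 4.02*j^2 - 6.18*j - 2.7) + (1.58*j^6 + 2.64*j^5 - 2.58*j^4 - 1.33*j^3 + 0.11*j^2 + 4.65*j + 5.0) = 1.58*j^6 + 2.64*j^5 - 3.15*j^4 - 2.92*j^3 + 4.13*j^2 - 1.53*j + 2.3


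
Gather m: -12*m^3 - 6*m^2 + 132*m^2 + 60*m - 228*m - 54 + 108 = -12*m^3 + 126*m^2 - 168*m + 54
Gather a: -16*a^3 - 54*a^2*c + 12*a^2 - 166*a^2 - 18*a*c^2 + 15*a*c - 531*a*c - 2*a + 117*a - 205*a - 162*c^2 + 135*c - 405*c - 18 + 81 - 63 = -16*a^3 + a^2*(-54*c - 154) + a*(-18*c^2 - 516*c - 90) - 162*c^2 - 270*c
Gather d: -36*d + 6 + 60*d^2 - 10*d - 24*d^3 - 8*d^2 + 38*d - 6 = -24*d^3 + 52*d^2 - 8*d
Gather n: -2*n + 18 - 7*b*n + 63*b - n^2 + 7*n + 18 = 63*b - n^2 + n*(5 - 7*b) + 36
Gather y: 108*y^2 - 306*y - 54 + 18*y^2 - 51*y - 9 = 126*y^2 - 357*y - 63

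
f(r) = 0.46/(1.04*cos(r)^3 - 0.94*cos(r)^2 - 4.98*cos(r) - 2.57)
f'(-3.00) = 0.02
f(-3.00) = 1.07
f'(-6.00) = -0.00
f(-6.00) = -0.06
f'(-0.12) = 0.00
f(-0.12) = -0.06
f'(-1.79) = 0.84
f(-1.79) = -0.30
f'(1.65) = -0.46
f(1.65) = -0.21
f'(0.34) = -0.01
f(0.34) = -0.06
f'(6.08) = 0.01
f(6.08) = -0.06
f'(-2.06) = 4.65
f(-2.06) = -0.84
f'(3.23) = 0.00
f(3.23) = 1.07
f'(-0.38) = 0.01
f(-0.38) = -0.06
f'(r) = 0.46*(3.12*sin(r)*cos(r)^2 - 1.88*sin(r)*cos(r) - 4.98*sin(r))/(1.04*cos(r)^3 - 0.94*cos(r)^2 - 4.98*cos(r) - 2.57)^2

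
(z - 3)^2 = z^2 - 6*z + 9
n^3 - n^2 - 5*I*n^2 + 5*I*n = n*(n - 1)*(n - 5*I)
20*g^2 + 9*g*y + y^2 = (4*g + y)*(5*g + y)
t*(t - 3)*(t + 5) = t^3 + 2*t^2 - 15*t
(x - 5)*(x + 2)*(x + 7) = x^3 + 4*x^2 - 31*x - 70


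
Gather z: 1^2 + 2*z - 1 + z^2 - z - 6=z^2 + z - 6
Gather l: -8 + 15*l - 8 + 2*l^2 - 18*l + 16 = 2*l^2 - 3*l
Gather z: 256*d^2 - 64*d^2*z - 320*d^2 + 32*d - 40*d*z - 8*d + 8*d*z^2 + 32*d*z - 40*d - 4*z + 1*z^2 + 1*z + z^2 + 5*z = -64*d^2 - 16*d + z^2*(8*d + 2) + z*(-64*d^2 - 8*d + 2)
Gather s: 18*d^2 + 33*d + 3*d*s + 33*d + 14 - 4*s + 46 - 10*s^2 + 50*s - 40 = 18*d^2 + 66*d - 10*s^2 + s*(3*d + 46) + 20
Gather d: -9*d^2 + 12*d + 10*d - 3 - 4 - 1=-9*d^2 + 22*d - 8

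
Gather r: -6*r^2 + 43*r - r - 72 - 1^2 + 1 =-6*r^2 + 42*r - 72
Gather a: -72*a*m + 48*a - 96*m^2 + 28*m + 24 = a*(48 - 72*m) - 96*m^2 + 28*m + 24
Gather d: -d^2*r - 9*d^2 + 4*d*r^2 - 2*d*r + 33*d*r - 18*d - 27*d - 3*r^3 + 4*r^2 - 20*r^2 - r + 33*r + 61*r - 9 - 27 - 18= d^2*(-r - 9) + d*(4*r^2 + 31*r - 45) - 3*r^3 - 16*r^2 + 93*r - 54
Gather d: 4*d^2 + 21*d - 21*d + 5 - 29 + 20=4*d^2 - 4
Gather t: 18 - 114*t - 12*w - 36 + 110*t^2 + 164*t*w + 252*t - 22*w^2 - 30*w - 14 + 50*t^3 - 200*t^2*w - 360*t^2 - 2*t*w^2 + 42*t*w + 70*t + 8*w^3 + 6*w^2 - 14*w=50*t^3 + t^2*(-200*w - 250) + t*(-2*w^2 + 206*w + 208) + 8*w^3 - 16*w^2 - 56*w - 32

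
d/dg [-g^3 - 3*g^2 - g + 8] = -3*g^2 - 6*g - 1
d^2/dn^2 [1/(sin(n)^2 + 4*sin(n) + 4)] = 2*(2*sin(n) + cos(2*n) + 2)/(sin(n) + 2)^4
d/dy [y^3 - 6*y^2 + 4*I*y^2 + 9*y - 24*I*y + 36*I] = 3*y^2 + y*(-12 + 8*I) + 9 - 24*I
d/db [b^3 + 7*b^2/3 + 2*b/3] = 3*b^2 + 14*b/3 + 2/3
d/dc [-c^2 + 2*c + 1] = 2 - 2*c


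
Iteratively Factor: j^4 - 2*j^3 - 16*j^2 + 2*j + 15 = (j - 1)*(j^3 - j^2 - 17*j - 15) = (j - 1)*(j + 1)*(j^2 - 2*j - 15) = (j - 1)*(j + 1)*(j + 3)*(j - 5)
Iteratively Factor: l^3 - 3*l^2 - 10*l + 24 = (l - 4)*(l^2 + l - 6) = (l - 4)*(l + 3)*(l - 2)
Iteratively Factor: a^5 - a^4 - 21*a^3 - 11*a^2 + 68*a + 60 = (a + 3)*(a^4 - 4*a^3 - 9*a^2 + 16*a + 20) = (a + 2)*(a + 3)*(a^3 - 6*a^2 + 3*a + 10) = (a - 5)*(a + 2)*(a + 3)*(a^2 - a - 2) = (a - 5)*(a - 2)*(a + 2)*(a + 3)*(a + 1)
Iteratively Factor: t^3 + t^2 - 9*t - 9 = (t + 1)*(t^2 - 9) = (t - 3)*(t + 1)*(t + 3)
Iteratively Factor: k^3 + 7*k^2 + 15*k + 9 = (k + 3)*(k^2 + 4*k + 3) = (k + 1)*(k + 3)*(k + 3)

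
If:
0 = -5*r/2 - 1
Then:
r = -2/5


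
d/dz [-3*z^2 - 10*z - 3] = -6*z - 10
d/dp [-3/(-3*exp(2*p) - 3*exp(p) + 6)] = (-2*exp(p) - 1)*exp(p)/(exp(2*p) + exp(p) - 2)^2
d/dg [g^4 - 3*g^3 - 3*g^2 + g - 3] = 4*g^3 - 9*g^2 - 6*g + 1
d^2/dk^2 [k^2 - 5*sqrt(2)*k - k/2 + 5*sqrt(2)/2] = 2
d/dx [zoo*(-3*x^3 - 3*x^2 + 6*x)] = zoo*(x^2 + x + 1)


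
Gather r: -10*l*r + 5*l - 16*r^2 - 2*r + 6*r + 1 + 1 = 5*l - 16*r^2 + r*(4 - 10*l) + 2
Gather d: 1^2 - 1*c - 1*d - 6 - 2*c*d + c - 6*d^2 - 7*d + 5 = -6*d^2 + d*(-2*c - 8)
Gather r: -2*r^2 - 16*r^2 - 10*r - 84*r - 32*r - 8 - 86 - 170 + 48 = -18*r^2 - 126*r - 216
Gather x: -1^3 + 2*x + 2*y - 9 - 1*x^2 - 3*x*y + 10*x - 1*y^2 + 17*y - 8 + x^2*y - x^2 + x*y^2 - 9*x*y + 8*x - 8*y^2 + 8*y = x^2*(y - 2) + x*(y^2 - 12*y + 20) - 9*y^2 + 27*y - 18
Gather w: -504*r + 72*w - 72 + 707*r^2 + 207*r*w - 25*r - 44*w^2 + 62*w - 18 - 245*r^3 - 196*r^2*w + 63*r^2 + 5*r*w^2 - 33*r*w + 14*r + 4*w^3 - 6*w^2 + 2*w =-245*r^3 + 770*r^2 - 515*r + 4*w^3 + w^2*(5*r - 50) + w*(-196*r^2 + 174*r + 136) - 90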